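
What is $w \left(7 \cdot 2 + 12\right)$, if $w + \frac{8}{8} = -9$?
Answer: $-260$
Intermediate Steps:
$w = -10$ ($w = -1 - 9 = -10$)
$w \left(7 \cdot 2 + 12\right) = - 10 \left(7 \cdot 2 + 12\right) = - 10 \left(14 + 12\right) = \left(-10\right) 26 = -260$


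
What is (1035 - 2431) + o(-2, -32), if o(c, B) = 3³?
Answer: -1369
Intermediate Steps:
o(c, B) = 27
(1035 - 2431) + o(-2, -32) = (1035 - 2431) + 27 = -1396 + 27 = -1369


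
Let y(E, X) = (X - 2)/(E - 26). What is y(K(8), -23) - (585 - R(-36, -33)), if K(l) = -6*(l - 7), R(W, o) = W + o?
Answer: -20903/32 ≈ -653.22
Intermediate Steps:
K(l) = 42 - 6*l (K(l) = -6*(-7 + l) = 42 - 6*l)
y(E, X) = (-2 + X)/(-26 + E)
y(K(8), -23) - (585 - R(-36, -33)) = (-2 - 23)/(-26 + (42 - 6*8)) - (585 - (-36 - 33)) = -25/(-26 + (42 - 48)) - (585 - 1*(-69)) = -25/(-26 - 6) - (585 + 69) = -25/(-32) - 1*654 = -1/32*(-25) - 654 = 25/32 - 654 = -20903/32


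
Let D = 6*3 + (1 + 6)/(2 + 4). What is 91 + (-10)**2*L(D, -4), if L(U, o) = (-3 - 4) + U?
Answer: 3923/3 ≈ 1307.7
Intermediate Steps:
D = 115/6 (D = 18 + 7/6 = 115/6 ≈ 19.167)
L(U, o) = -7 + U
91 + (-10)**2*L(D, -4) = 91 + (-10)**2*(-7 + 115/6) = 91 + 100*(73/6) = 91 + 3650/3 = 3923/3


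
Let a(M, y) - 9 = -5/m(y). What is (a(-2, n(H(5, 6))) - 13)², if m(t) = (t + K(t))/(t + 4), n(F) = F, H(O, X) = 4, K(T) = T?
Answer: 81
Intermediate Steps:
m(t) = 2*t/(4 + t) (m(t) = (t + t)/(t + 4) = (2*t)/(4 + t) = 2*t/(4 + t))
a(M, y) = 9 - 5*(4 + y)/(2*y)
(a(-2, n(H(5, 6))) - 13)² = ((13/2 - 10/4) - 13)² = ((13/2 - 10*¼) - 13)² = ((13/2 - 5/2) - 13)² = (4 - 13)² = (-9)² = 81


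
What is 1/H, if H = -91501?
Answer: -1/91501 ≈ -1.0929e-5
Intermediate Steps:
1/H = 1/(-91501) = -1/91501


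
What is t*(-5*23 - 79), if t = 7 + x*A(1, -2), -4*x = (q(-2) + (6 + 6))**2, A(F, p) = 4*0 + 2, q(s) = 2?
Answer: 17654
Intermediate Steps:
A(F, p) = 2 (A(F, p) = 0 + 2 = 2)
x = -49 (x = -(2 + (6 + 6))**2/4 = -(2 + 12)**2/4 = -1/4*14**2 = -1/4*196 = -49)
t = -91 (t = 7 - 49*2 = 7 - 98 = -91)
t*(-5*23 - 79) = -91*(-5*23 - 79) = -91*(-115 - 79) = -91*(-194) = 17654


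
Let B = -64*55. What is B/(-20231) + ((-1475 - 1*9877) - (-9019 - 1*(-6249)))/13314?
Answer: -9054083/19239681 ≈ -0.47059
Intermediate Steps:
B = -3520
B/(-20231) + ((-1475 - 1*9877) - (-9019 - 1*(-6249)))/13314 = -3520/(-20231) + ((-1475 - 1*9877) - (-9019 - 1*(-6249)))/13314 = -3520*(-1/20231) + ((-1475 - 9877) - (-9019 + 6249))*(1/13314) = 3520/20231 + (-11352 - 1*(-2770))*(1/13314) = 3520/20231 + (-11352 + 2770)*(1/13314) = 3520/20231 - 8582*1/13314 = 3520/20231 - 613/951 = -9054083/19239681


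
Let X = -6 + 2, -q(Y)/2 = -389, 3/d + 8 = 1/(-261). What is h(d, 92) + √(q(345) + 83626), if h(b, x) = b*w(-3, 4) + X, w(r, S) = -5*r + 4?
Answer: -23233/2089 + 2*√21101 ≈ 279.40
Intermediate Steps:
d = -783/2089 (d = 3/(-8 + 1/(-261)) = 3/(-8 - 1/261) = 3/(-2089/261) = 3*(-261/2089) = -783/2089 ≈ -0.37482)
q(Y) = 778 (q(Y) = -2*(-389) = 778)
w(r, S) = 4 - 5*r
X = -4
h(b, x) = -4 + 19*b (h(b, x) = b*(4 - 5*(-3)) - 4 = b*(4 + 15) - 4 = b*19 - 4 = 19*b - 4 = -4 + 19*b)
h(d, 92) + √(q(345) + 83626) = (-4 + 19*(-783/2089)) + √(778 + 83626) = (-4 - 14877/2089) + √84404 = -23233/2089 + 2*√21101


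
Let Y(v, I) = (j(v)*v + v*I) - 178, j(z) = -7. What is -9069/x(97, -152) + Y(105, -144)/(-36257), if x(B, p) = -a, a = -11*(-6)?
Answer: 109957637/797654 ≈ 137.85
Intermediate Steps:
a = 66
x(B, p) = -66 (x(B, p) = -1*66 = -66)
Y(v, I) = -178 - 7*v + I*v (Y(v, I) = (-7*v + v*I) - 178 = (-7*v + I*v) - 178 = -178 - 7*v + I*v)
-9069/x(97, -152) + Y(105, -144)/(-36257) = -9069/(-66) + (-178 - 7*105 - 144*105)/(-36257) = -9069*(-1/66) + (-178 - 735 - 15120)*(-1/36257) = 3023/22 - 16033*(-1/36257) = 3023/22 + 16033/36257 = 109957637/797654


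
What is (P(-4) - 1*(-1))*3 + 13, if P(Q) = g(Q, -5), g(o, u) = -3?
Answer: 7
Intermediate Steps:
P(Q) = -3
(P(-4) - 1*(-1))*3 + 13 = (-3 - 1*(-1))*3 + 13 = (-3 + 1)*3 + 13 = -2*3 + 13 = -6 + 13 = 7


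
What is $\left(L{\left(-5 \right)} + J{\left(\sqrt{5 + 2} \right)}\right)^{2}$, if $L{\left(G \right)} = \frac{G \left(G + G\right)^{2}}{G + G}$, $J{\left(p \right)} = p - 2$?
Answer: $\left(48 + \sqrt{7}\right)^{2} \approx 2565.0$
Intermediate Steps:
$J{\left(p \right)} = -2 + p$ ($J{\left(p \right)} = p - 2 = -2 + p$)
$L{\left(G \right)} = 2 G^{2}$ ($L{\left(G \right)} = \frac{G \left(2 G\right)^{2}}{2 G} = G 4 G^{2} \frac{1}{2 G} = 4 G^{3} \frac{1}{2 G} = 2 G^{2}$)
$\left(L{\left(-5 \right)} + J{\left(\sqrt{5 + 2} \right)}\right)^{2} = \left(2 \left(-5\right)^{2} - \left(2 - \sqrt{5 + 2}\right)\right)^{2} = \left(2 \cdot 25 - \left(2 - \sqrt{7}\right)\right)^{2} = \left(50 - \left(2 - \sqrt{7}\right)\right)^{2} = \left(48 + \sqrt{7}\right)^{2}$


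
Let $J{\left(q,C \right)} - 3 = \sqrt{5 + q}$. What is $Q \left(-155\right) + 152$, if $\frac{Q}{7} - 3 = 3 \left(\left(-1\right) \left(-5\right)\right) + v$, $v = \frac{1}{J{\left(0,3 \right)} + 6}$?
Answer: $- \frac{1482493}{76} + \frac{1085 \sqrt{5}}{76} \approx -19475.0$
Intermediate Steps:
$J{\left(q,C \right)} = 3 + \sqrt{5 + q}$
$v = \frac{1}{9 + \sqrt{5}}$ ($v = \frac{1}{\left(3 + \sqrt{5 + 0}\right) + 6} = \frac{1}{\left(3 + \sqrt{5}\right) + 6} = \frac{1}{9 + \sqrt{5}} \approx 0.088999$)
$Q = \frac{9639}{76} - \frac{7 \sqrt{5}}{76}$ ($Q = 21 + 7 \left(3 \left(\left(-1\right) \left(-5\right)\right) + \left(\frac{9}{76} - \frac{\sqrt{5}}{76}\right)\right) = 21 + 7 \left(3 \cdot 5 + \left(\frac{9}{76} - \frac{\sqrt{5}}{76}\right)\right) = 21 + 7 \left(15 + \left(\frac{9}{76} - \frac{\sqrt{5}}{76}\right)\right) = 21 + 7 \left(\frac{1149}{76} - \frac{\sqrt{5}}{76}\right) = 21 + \left(\frac{8043}{76} - \frac{7 \sqrt{5}}{76}\right) = \frac{9639}{76} - \frac{7 \sqrt{5}}{76} \approx 126.62$)
$Q \left(-155\right) + 152 = \left(\frac{9639}{76} - \frac{7 \sqrt{5}}{76}\right) \left(-155\right) + 152 = \left(- \frac{1494045}{76} + \frac{1085 \sqrt{5}}{76}\right) + 152 = - \frac{1482493}{76} + \frac{1085 \sqrt{5}}{76}$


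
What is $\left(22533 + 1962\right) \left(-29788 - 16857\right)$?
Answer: $-1142569275$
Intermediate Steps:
$\left(22533 + 1962\right) \left(-29788 - 16857\right) = 24495 \left(-46645\right) = -1142569275$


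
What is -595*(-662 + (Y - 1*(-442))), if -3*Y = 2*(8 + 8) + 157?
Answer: 168385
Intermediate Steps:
Y = -63 (Y = -(2*(8 + 8) + 157)/3 = -(2*16 + 157)/3 = -(32 + 157)/3 = -1/3*189 = -63)
-595*(-662 + (Y - 1*(-442))) = -595*(-662 + (-63 - 1*(-442))) = -595*(-662 + (-63 + 442)) = -595*(-662 + 379) = -595*(-283) = 168385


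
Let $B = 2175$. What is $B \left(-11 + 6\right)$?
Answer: $-10875$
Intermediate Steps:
$B \left(-11 + 6\right) = 2175 \left(-11 + 6\right) = 2175 \left(-5\right) = -10875$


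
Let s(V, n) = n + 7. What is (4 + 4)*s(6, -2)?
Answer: 40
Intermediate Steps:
s(V, n) = 7 + n
(4 + 4)*s(6, -2) = (4 + 4)*(7 - 2) = 8*5 = 40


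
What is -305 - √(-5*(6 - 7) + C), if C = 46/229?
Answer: -305 - √272739/229 ≈ -307.28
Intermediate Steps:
C = 46/229 (C = 46*(1/229) = 46/229 ≈ 0.20087)
-305 - √(-5*(6 - 7) + C) = -305 - √(-5*(6 - 7) + 46/229) = -305 - √(-5*(-1) + 46/229) = -305 - √(5 + 46/229) = -305 - √(1191/229) = -305 - √272739/229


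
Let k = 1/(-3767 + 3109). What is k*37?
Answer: -37/658 ≈ -0.056231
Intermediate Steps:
k = -1/658 (k = 1/(-658) = -1/658 ≈ -0.0015198)
k*37 = -1/658*37 = -37/658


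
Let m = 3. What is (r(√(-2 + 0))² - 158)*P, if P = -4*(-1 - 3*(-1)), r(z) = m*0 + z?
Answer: 1280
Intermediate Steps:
r(z) = z (r(z) = 3*0 + z = 0 + z = z)
P = -8 (P = -4*(-1 + 3) = -4*2 = -8)
(r(√(-2 + 0))² - 158)*P = ((√(-2 + 0))² - 158)*(-8) = ((√(-2))² - 158)*(-8) = ((I*√2)² - 158)*(-8) = (-2 - 158)*(-8) = -160*(-8) = 1280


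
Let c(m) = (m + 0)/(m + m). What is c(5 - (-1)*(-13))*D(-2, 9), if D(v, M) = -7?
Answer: -7/2 ≈ -3.5000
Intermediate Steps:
c(m) = ½ (c(m) = m/((2*m)) = m*(1/(2*m)) = ½)
c(5 - (-1)*(-13))*D(-2, 9) = (½)*(-7) = -7/2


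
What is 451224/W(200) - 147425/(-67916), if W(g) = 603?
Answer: 3414914051/4550372 ≈ 750.47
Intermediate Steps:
451224/W(200) - 147425/(-67916) = 451224/603 - 147425/(-67916) = 451224*(1/603) - 147425*(-1/67916) = 50136/67 + 147425/67916 = 3414914051/4550372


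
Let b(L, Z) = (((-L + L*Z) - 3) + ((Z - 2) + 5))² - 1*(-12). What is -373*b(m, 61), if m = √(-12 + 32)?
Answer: -28248409 - 5460720*√5 ≈ -4.0459e+7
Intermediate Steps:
m = 2*√5 (m = √20 = 2*√5 ≈ 4.4721)
b(L, Z) = 12 + (Z - L + L*Z)² (b(L, Z) = ((-3 - L + L*Z) + ((-2 + Z) + 5))² + 12 = ((-3 - L + L*Z) + (3 + Z))² + 12 = (Z - L + L*Z)² + 12 = 12 + (Z - L + L*Z)²)
-373*b(m, 61) = -373*(12 + (61 - 2*√5 + (2*√5)*61)²) = -373*(12 + (61 - 2*√5 + 122*√5)²) = -373*(12 + (61 + 120*√5)²) = -4476 - 373*(61 + 120*√5)²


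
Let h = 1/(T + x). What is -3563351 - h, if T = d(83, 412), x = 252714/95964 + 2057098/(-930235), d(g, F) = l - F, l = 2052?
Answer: -7906263500880554663/2218772020923 ≈ -3.5634e+6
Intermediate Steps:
d(g, F) = 2052 - F
x = 570849323/1352561690 (x = 252714*(1/95964) + 2057098*(-1/930235) = 3829/1454 - 2057098/930235 = 570849323/1352561690 ≈ 0.42205)
T = 1640 (T = 2052 - 1*412 = 2052 - 412 = 1640)
h = 1352561690/2218772020923 (h = 1/(1640 + 570849323/1352561690) = 1/(2218772020923/1352561690) = 1352561690/2218772020923 ≈ 0.00060960)
-3563351 - h = -3563351 - 1*1352561690/2218772020923 = -3563351 - 1352561690/2218772020923 = -7906263500880554663/2218772020923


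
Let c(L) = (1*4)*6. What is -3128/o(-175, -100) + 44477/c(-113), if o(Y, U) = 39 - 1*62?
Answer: 47741/24 ≈ 1989.2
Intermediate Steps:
o(Y, U) = -23 (o(Y, U) = 39 - 62 = -23)
c(L) = 24 (c(L) = 4*6 = 24)
-3128/o(-175, -100) + 44477/c(-113) = -3128/(-23) + 44477/24 = -3128*(-1/23) + 44477*(1/24) = 136 + 44477/24 = 47741/24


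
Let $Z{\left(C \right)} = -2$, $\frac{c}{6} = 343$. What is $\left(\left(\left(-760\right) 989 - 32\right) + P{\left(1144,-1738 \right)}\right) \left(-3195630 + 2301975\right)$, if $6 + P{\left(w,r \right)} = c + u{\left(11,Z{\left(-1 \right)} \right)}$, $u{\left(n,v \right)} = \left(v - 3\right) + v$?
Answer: $669907916685$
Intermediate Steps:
$c = 2058$ ($c = 6 \cdot 343 = 2058$)
$u{\left(n,v \right)} = -3 + 2 v$ ($u{\left(n,v \right)} = \left(-3 + v\right) + v = -3 + 2 v$)
$P{\left(w,r \right)} = 2045$ ($P{\left(w,r \right)} = -6 + \left(2058 + \left(-3 + 2 \left(-2\right)\right)\right) = -6 + \left(2058 - 7\right) = -6 + 2051 = 2045$)
$\left(\left(\left(-760\right) 989 - 32\right) + P{\left(1144,-1738 \right)}\right) \left(-3195630 + 2301975\right) = \left(\left(\left(-760\right) 989 - 32\right) + 2045\right) \left(-3195630 + 2301975\right) = \left(\left(-751640 - 32\right) + 2045\right) \left(-893655\right) = \left(-751672 + 2045\right) \left(-893655\right) = \left(-749627\right) \left(-893655\right) = 669907916685$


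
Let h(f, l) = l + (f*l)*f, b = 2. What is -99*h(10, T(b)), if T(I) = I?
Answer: -19998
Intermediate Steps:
h(f, l) = l + l*f²
-99*h(10, T(b)) = -198*(1 + 10²) = -198*(1 + 100) = -198*101 = -99*202 = -19998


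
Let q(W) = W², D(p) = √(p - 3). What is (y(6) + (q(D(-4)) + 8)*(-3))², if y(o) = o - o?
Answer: 9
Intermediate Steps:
y(o) = 0
D(p) = √(-3 + p)
(y(6) + (q(D(-4)) + 8)*(-3))² = (0 + ((√(-3 - 4))² + 8)*(-3))² = (0 + ((√(-7))² + 8)*(-3))² = (0 + ((I*√7)² + 8)*(-3))² = (0 + (-7 + 8)*(-3))² = (0 + 1*(-3))² = (0 - 3)² = (-3)² = 9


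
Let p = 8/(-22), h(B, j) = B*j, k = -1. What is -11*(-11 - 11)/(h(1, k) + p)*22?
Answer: -58564/15 ≈ -3904.3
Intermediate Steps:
p = -4/11 (p = 8*(-1/22) = -4/11 ≈ -0.36364)
-11*(-11 - 11)/(h(1, k) + p)*22 = -11*(-11 - 11)/(1*(-1) - 4/11)*22 = -(-242)/(-1 - 4/11)*22 = -(-242)/(-15/11)*22 = -(-242)*(-11)/15*22 = -11*242/15*22 = -2662/15*22 = -58564/15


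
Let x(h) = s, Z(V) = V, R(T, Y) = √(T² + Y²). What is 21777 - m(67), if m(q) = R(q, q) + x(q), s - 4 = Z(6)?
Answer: 21767 - 67*√2 ≈ 21672.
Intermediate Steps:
s = 10 (s = 4 + 6 = 10)
x(h) = 10
m(q) = 10 + √2*√(q²) (m(q) = √(q² + q²) + 10 = √(2*q²) + 10 = √2*√(q²) + 10 = 10 + √2*√(q²))
21777 - m(67) = 21777 - (10 + √2*√(67²)) = 21777 - (10 + √2*√4489) = 21777 - (10 + √2*67) = 21777 - (10 + 67*√2) = 21777 + (-10 - 67*√2) = 21767 - 67*√2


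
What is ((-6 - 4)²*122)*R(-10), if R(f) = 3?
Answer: 36600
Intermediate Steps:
((-6 - 4)²*122)*R(-10) = ((-6 - 4)²*122)*3 = ((-10)²*122)*3 = (100*122)*3 = 12200*3 = 36600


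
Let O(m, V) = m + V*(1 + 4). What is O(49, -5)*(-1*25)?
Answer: -600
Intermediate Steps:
O(m, V) = m + 5*V (O(m, V) = m + V*5 = m + 5*V)
O(49, -5)*(-1*25) = (49 + 5*(-5))*(-1*25) = (49 - 25)*(-25) = 24*(-25) = -600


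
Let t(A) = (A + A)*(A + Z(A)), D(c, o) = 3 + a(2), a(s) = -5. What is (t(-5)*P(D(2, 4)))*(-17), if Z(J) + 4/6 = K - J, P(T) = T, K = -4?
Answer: 4760/3 ≈ 1586.7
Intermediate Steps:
D(c, o) = -2 (D(c, o) = 3 - 5 = -2)
Z(J) = -14/3 - J (Z(J) = -⅔ + (-4 - J) = -14/3 - J)
t(A) = -28*A/3 (t(A) = (A + A)*(A + (-14/3 - A)) = (2*A)*(-14/3) = -28*A/3)
(t(-5)*P(D(2, 4)))*(-17) = (-28/3*(-5)*(-2))*(-17) = ((140/3)*(-2))*(-17) = -280/3*(-17) = 4760/3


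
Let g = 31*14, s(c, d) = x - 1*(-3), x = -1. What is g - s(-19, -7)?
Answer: 432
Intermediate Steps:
s(c, d) = 2 (s(c, d) = -1 - 1*(-3) = -1 + 3 = 2)
g = 434
g - s(-19, -7) = 434 - 1*2 = 434 - 2 = 432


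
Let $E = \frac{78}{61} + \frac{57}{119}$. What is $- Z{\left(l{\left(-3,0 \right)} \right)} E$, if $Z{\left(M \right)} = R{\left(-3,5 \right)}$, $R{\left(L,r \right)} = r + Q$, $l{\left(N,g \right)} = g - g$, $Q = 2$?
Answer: $- \frac{12759}{1037} \approx -12.304$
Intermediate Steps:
$l{\left(N,g \right)} = 0$
$R{\left(L,r \right)} = 2 + r$ ($R{\left(L,r \right)} = r + 2 = 2 + r$)
$Z{\left(M \right)} = 7$ ($Z{\left(M \right)} = 2 + 5 = 7$)
$E = \frac{12759}{7259}$ ($E = 78 \cdot \frac{1}{61} + 57 \cdot \frac{1}{119} = \frac{78}{61} + \frac{57}{119} = \frac{12759}{7259} \approx 1.7577$)
$- Z{\left(l{\left(-3,0 \right)} \right)} E = \left(-1\right) 7 \cdot \frac{12759}{7259} = \left(-7\right) \frac{12759}{7259} = - \frac{12759}{1037}$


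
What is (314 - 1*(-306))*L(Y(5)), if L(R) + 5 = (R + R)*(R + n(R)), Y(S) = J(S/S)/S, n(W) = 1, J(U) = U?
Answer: -14012/5 ≈ -2802.4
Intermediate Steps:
Y(S) = 1/S (Y(S) = (S/S)/S = 1/S)
L(R) = -5 + 2*R*(1 + R) (L(R) = -5 + (R + R)*(R + 1) = -5 + (2*R)*(1 + R) = -5 + 2*R*(1 + R))
(314 - 1*(-306))*L(Y(5)) = (314 - 1*(-306))*(-5 + 2/5 + 2*(1/5)**2) = (314 + 306)*(-5 + 2*(1/5) + 2*(1/5)**2) = 620*(-5 + 2/5 + 2*(1/25)) = 620*(-5 + 2/5 + 2/25) = 620*(-113/25) = -14012/5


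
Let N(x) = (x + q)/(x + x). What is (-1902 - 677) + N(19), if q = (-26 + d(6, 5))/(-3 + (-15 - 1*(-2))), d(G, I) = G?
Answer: -391927/152 ≈ -2578.5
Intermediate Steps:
q = 5/4 (q = (-26 + 6)/(-3 + (-15 - 1*(-2))) = -20/(-3 + (-15 + 2)) = -20/(-3 - 13) = -20/(-16) = -20*(-1/16) = 5/4 ≈ 1.2500)
N(x) = (5/4 + x)/(2*x) (N(x) = (x + 5/4)/(x + x) = (5/4 + x)/((2*x)) = (5/4 + x)*(1/(2*x)) = (5/4 + x)/(2*x))
(-1902 - 677) + N(19) = (-1902 - 677) + (⅛)*(5 + 4*19)/19 = -2579 + (⅛)*(1/19)*(5 + 76) = -2579 + (⅛)*(1/19)*81 = -2579 + 81/152 = -391927/152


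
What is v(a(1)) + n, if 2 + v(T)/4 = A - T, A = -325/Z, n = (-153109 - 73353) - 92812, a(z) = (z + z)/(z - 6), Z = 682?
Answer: -544376332/1705 ≈ -3.1928e+5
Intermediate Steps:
a(z) = 2*z/(-6 + z) (a(z) = (2*z)/(-6 + z) = 2*z/(-6 + z))
n = -319274 (n = -226462 - 92812 = -319274)
A = -325/682 ≈ -0.47654
v(T) = -3378/341 - 4*T (v(T) = -8 + 4*(-325/682 - T) = -8 + (-650/341 - 4*T) = -3378/341 - 4*T)
v(a(1)) + n = (-3378/341 - 8/(-6 + 1)) - 319274 = (-3378/341 - 8/(-5)) - 319274 = (-3378/341 - 8*(-1)/5) - 319274 = (-3378/341 - 4*(-⅖)) - 319274 = (-3378/341 + 8/5) - 319274 = -14162/1705 - 319274 = -544376332/1705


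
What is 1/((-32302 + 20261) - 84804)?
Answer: -1/96845 ≈ -1.0326e-5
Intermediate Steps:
1/((-32302 + 20261) - 84804) = 1/(-12041 - 84804) = 1/(-96845) = -1/96845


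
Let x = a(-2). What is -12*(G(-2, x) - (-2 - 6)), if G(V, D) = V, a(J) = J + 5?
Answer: -72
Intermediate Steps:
a(J) = 5 + J
x = 3 (x = 5 - 2 = 3)
-12*(G(-2, x) - (-2 - 6)) = -12*(-2 - (-2 - 6)) = -12*(-2 - 1*(-8)) = -12*(-2 + 8) = -12*6 = -72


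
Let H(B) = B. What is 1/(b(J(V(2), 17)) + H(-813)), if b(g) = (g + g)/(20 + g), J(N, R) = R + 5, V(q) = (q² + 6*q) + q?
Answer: -21/17051 ≈ -0.0012316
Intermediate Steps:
V(q) = q² + 7*q
J(N, R) = 5 + R
b(g) = 2*g/(20 + g) (b(g) = (2*g)/(20 + g) = 2*g/(20 + g))
1/(b(J(V(2), 17)) + H(-813)) = 1/(2*(5 + 17)/(20 + (5 + 17)) - 813) = 1/(2*22/(20 + 22) - 813) = 1/(2*22/42 - 813) = 1/(2*22*(1/42) - 813) = 1/(22/21 - 813) = 1/(-17051/21) = -21/17051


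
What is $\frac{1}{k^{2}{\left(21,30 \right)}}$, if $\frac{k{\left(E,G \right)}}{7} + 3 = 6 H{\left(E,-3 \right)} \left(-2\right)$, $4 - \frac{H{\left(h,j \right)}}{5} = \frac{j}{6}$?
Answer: $\frac{1}{3651921} \approx 2.7383 \cdot 10^{-7}$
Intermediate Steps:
$H{\left(h,j \right)} = 20 - \frac{5 j}{6}$ ($H{\left(h,j \right)} = 20 - 5 \frac{j}{6} = 20 - \frac{5 j}{6}$)
$k{\left(E,G \right)} = -1911$ ($k{\left(E,G \right)} = -21 + 7 \cdot 6 \left(20 - - \frac{5}{2}\right) \left(-2\right) = -21 + 7 \cdot 6 \left(20 + \frac{5}{2}\right) \left(-2\right) = -21 + 7 \cdot 6 \cdot \frac{45}{2} \left(-2\right) = -21 + 7 \cdot 135 \left(-2\right) = -21 + 7 \left(-270\right) = -21 - 1890 = -1911$)
$\frac{1}{k^{2}{\left(21,30 \right)}} = \frac{1}{\left(-1911\right)^{2}} = \frac{1}{3651921}$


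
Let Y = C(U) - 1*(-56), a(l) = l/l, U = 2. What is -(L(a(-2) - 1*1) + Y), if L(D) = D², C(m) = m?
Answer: -58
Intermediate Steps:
a(l) = 1
Y = 58 (Y = 2 - 1*(-56) = 2 + 56 = 58)
-(L(a(-2) - 1*1) + Y) = -((1 - 1*1)² + 58) = -((1 - 1)² + 58) = -(0² + 58) = -(0 + 58) = -1*58 = -58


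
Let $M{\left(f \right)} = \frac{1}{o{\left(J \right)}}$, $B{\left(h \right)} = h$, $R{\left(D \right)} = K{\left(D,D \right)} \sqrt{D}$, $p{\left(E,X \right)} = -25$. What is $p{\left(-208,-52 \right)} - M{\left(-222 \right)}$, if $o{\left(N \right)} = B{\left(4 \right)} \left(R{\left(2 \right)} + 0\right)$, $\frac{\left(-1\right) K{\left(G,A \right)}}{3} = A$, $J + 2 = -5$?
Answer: $-25 + \frac{\sqrt{2}}{48} \approx -24.971$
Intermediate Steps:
$J = -7$ ($J = -2 - 5 = -7$)
$K{\left(G,A \right)} = - 3 A$
$R{\left(D \right)} = - 3 D^{\frac{3}{2}}$ ($R{\left(D \right)} = - 3 D \sqrt{D} = - 3 D^{\frac{3}{2}}$)
$o{\left(N \right)} = - 24 \sqrt{2}$ ($o{\left(N \right)} = 4 \left(- 3 \cdot 2^{\frac{3}{2}} + 0\right) = 4 \left(- 3 \cdot 2 \sqrt{2} + 0\right) = 4 \left(- 6 \sqrt{2} + 0\right) = 4 \left(- 6 \sqrt{2}\right) = - 24 \sqrt{2}$)
$M{\left(f \right)} = - \frac{\sqrt{2}}{48}$ ($M{\left(f \right)} = \frac{1}{\left(-24\right) \sqrt{2}} = - \frac{\sqrt{2}}{48}$)
$p{\left(-208,-52 \right)} - M{\left(-222 \right)} = -25 - - \frac{\sqrt{2}}{48} = -25 + \frac{\sqrt{2}}{48}$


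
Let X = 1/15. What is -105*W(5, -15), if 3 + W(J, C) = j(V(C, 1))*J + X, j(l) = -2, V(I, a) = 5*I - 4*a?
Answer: 1358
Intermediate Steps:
V(I, a) = -4*a + 5*I
X = 1/15 ≈ 0.066667
W(J, C) = -44/15 - 2*J (W(J, C) = -3 + (-2*J + 1/15) = -3 + (1/15 - 2*J) = -44/15 - 2*J)
-105*W(5, -15) = -105*(-44/15 - 2*5) = -105*(-44/15 - 10) = -105*(-194/15) = 1358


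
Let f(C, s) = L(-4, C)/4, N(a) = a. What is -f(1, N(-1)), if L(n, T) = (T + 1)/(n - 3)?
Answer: 1/14 ≈ 0.071429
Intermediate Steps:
L(n, T) = (1 + T)/(-3 + n)
f(C, s) = -1/28 - C/28 (f(C, s) = ((1 + C)/(-3 - 4))/4 = ((1 + C)/(-7))*(1/4) = -(1 + C)/7*(1/4) = (-1/7 - C/7)*(1/4) = -1/28 - C/28)
-f(1, N(-1)) = -(-1/28 - 1/28*1) = -(-1/28 - 1/28) = -1*(-1/14) = 1/14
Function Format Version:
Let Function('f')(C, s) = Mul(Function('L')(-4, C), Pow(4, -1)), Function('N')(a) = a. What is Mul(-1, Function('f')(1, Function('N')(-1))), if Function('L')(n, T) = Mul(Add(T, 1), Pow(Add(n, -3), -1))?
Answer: Rational(1, 14) ≈ 0.071429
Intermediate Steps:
Function('L')(n, T) = Mul(Pow(Add(-3, n), -1), Add(1, T)) (Function('L')(n, T) = Mul(Add(1, T), Pow(Add(-3, n), -1)) = Mul(Pow(Add(-3, n), -1), Add(1, T)))
Function('f')(C, s) = Add(Rational(-1, 28), Mul(Rational(-1, 28), C)) (Function('f')(C, s) = Mul(Mul(Pow(Add(-3, -4), -1), Add(1, C)), Pow(4, -1)) = Mul(Mul(Pow(-7, -1), Add(1, C)), Rational(1, 4)) = Mul(Mul(Rational(-1, 7), Add(1, C)), Rational(1, 4)) = Mul(Add(Rational(-1, 7), Mul(Rational(-1, 7), C)), Rational(1, 4)) = Add(Rational(-1, 28), Mul(Rational(-1, 28), C)))
Mul(-1, Function('f')(1, Function('N')(-1))) = Mul(-1, Add(Rational(-1, 28), Mul(Rational(-1, 28), 1))) = Mul(-1, Add(Rational(-1, 28), Rational(-1, 28))) = Mul(-1, Rational(-1, 14)) = Rational(1, 14)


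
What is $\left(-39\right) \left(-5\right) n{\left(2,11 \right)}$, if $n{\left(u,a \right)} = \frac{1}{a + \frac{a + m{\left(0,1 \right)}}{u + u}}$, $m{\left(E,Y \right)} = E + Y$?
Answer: $\frac{195}{14} \approx 13.929$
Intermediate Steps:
$n{\left(u,a \right)} = \frac{1}{a + \frac{1 + a}{2 u}}$ ($n{\left(u,a \right)} = \frac{1}{a + \frac{a + \left(0 + 1\right)}{u + u}} = \frac{1}{a + \frac{a + 1}{2 u}} = \frac{1}{a + \left(1 + a\right) \frac{1}{2 u}} = \frac{1}{a + \frac{1 + a}{2 u}}$)
$\left(-39\right) \left(-5\right) n{\left(2,11 \right)} = \left(-39\right) \left(-5\right) 2 \cdot 2 \frac{1}{1 + 11 + 2 \cdot 11 \cdot 2} = 195 \cdot 2 \cdot 2 \frac{1}{1 + 11 + 44} = 195 \cdot 2 \cdot 2 \cdot \frac{1}{56} = 195 \cdot \frac{1}{14} = \frac{195}{14}$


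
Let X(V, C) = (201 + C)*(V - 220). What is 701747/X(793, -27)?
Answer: 701747/99702 ≈ 7.0384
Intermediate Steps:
X(V, C) = (-220 + V)*(201 + C) (X(V, C) = (201 + C)*(-220 + V) = (-220 + V)*(201 + C))
701747/X(793, -27) = 701747/(-44220 - 220*(-27) + 201*793 - 27*793) = 701747/(-44220 + 5940 + 159393 - 21411) = 701747/99702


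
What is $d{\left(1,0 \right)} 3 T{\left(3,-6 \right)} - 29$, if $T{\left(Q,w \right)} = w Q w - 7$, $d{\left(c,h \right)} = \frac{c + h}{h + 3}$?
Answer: $72$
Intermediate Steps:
$d{\left(c,h \right)} = \frac{c + h}{3 + h}$
$T{\left(Q,w \right)} = -7 + Q w^{2}$ ($T{\left(Q,w \right)} = Q w w - 7 = Q w^{2} - 7 = -7 + Q w^{2}$)
$d{\left(1,0 \right)} 3 T{\left(3,-6 \right)} - 29 = \frac{1 + 0}{3 + 0} \cdot 3 \left(-7 + 3 \left(-6\right)^{2}\right) - 29 = \frac{1}{3} \cdot 1 \cdot 3 \left(-7 + 3 \cdot 36\right) - 29 = \frac{1}{3} \cdot 1 \cdot 3 \left(-7 + 108\right) - 29 = \frac{1}{3} \cdot 3 \cdot 101 - 29 = 1 \cdot 101 - 29 = 101 - 29 = 72$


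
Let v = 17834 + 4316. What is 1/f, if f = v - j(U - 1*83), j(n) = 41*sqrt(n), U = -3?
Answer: 11075/245383533 + 41*I*sqrt(86)/490767066 ≈ 4.5133e-5 + 7.7474e-7*I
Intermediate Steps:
v = 22150
f = 22150 - 41*I*sqrt(86) (f = 22150 - 41*sqrt(-3 - 1*83) = 22150 - 41*sqrt(-3 - 83) = 22150 - 41*sqrt(-86) = 22150 - 41*I*sqrt(86) ≈ 22150.0 - 380.22*I)
1/f = 1/(22150 - 41*I*sqrt(86))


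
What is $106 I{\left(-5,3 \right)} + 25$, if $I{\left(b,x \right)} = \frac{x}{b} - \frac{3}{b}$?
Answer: $25$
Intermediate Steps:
$I{\left(b,x \right)} = - \frac{3}{b} + \frac{x}{b}$
$106 I{\left(-5,3 \right)} + 25 = 106 \frac{-3 + 3}{-5} + 25 = 106 \left(\left(- \frac{1}{5}\right) 0\right) + 25 = 106 \cdot 0 + 25 = 0 + 25 = 25$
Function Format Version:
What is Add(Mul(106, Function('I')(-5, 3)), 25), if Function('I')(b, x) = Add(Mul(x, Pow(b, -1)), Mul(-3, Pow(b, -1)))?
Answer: 25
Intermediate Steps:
Function('I')(b, x) = Add(Mul(-3, Pow(b, -1)), Mul(x, Pow(b, -1)))
Add(Mul(106, Function('I')(-5, 3)), 25) = Add(Mul(106, Mul(Pow(-5, -1), Add(-3, 3))), 25) = Add(Mul(106, Mul(Rational(-1, 5), 0)), 25) = Add(Mul(106, 0), 25) = Add(0, 25) = 25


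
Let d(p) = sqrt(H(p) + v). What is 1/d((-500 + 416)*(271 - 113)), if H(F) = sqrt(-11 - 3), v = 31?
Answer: 1/sqrt(31 + I*sqrt(14)) ≈ 0.17863 - 0.010741*I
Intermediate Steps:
H(F) = I*sqrt(14) (H(F) = sqrt(-14) = I*sqrt(14))
d(p) = sqrt(31 + I*sqrt(14)) (d(p) = sqrt(I*sqrt(14) + 31) = sqrt(31 + I*sqrt(14)))
1/d((-500 + 416)*(271 - 113)) = 1/(sqrt(31 + I*sqrt(14))) = 1/sqrt(31 + I*sqrt(14))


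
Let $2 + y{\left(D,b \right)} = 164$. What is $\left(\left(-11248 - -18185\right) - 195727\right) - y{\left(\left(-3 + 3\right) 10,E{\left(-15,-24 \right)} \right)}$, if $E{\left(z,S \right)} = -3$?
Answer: $-188952$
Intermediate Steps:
$y{\left(D,b \right)} = 162$ ($y{\left(D,b \right)} = -2 + 164 = 162$)
$\left(\left(-11248 - -18185\right) - 195727\right) - y{\left(\left(-3 + 3\right) 10,E{\left(-15,-24 \right)} \right)} = \left(\left(-11248 - -18185\right) - 195727\right) - 162 = \left(\left(-11248 + 18185\right) - 195727\right) - 162 = \left(6937 - 195727\right) - 162 = -188790 - 162 = -188952$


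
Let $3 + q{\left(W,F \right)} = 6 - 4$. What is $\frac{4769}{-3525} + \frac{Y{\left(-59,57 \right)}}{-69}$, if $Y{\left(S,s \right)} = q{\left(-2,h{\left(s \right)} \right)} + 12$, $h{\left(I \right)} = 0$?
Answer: $- \frac{122612}{81075} \approx -1.5123$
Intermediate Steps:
$q{\left(W,F \right)} = -1$ ($q{\left(W,F \right)} = -3 + \left(6 - 4\right) = -3 + 2 = -1$)
$Y{\left(S,s \right)} = 11$ ($Y{\left(S,s \right)} = -1 + 12 = 11$)
$\frac{4769}{-3525} + \frac{Y{\left(-59,57 \right)}}{-69} = \frac{4769}{-3525} + \frac{11}{-69} = 4769 \left(- \frac{1}{3525}\right) + 11 \left(- \frac{1}{69}\right) = - \frac{4769}{3525} - \frac{11}{69} = - \frac{122612}{81075}$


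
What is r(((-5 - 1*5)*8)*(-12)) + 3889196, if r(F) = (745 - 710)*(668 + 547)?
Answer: 3931721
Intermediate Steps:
r(F) = 42525 (r(F) = 35*1215 = 42525)
r(((-5 - 1*5)*8)*(-12)) + 3889196 = 42525 + 3889196 = 3931721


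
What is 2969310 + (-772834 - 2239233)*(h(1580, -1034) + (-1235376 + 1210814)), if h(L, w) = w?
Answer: 77099836242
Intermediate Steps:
2969310 + (-772834 - 2239233)*(h(1580, -1034) + (-1235376 + 1210814)) = 2969310 + (-772834 - 2239233)*(-1034 + (-1235376 + 1210814)) = 2969310 - 3012067*(-1034 - 24562) = 2969310 - 3012067*(-25596) = 2969310 + 77096866932 = 77099836242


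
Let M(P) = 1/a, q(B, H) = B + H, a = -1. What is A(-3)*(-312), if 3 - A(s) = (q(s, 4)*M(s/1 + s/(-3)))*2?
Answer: -1560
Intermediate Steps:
M(P) = -1 (M(P) = 1/(-1) = 1*(-1) = -1)
A(s) = 11 + 2*s (A(s) = 3 - (s + 4)*(-1)*2 = 3 - (4 + s)*(-1)*2 = 3 - (-4 - s)*2 = 3 - (-8 - 2*s) = 3 + (8 + 2*s) = 11 + 2*s)
A(-3)*(-312) = (11 + 2*(-3))*(-312) = (11 - 6)*(-312) = 5*(-312) = -1560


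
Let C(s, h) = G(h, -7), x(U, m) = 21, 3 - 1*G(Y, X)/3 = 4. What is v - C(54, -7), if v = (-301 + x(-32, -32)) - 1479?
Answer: -1756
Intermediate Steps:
G(Y, X) = -3 (G(Y, X) = 9 - 3*4 = 9 - 12 = -3)
C(s, h) = -3
v = -1759 (v = (-301 + 21) - 1479 = -280 - 1479 = -1759)
v - C(54, -7) = -1759 - 1*(-3) = -1759 + 3 = -1756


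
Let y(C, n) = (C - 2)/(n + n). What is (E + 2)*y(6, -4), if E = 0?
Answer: -1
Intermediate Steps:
y(C, n) = (-2 + C)/(2*n) (y(C, n) = (-2 + C)/((2*n)) = (-2 + C)*(1/(2*n)) = (-2 + C)/(2*n))
(E + 2)*y(6, -4) = (0 + 2)*((½)*(-2 + 6)/(-4)) = 2*((½)*(-¼)*4) = 2*(-½) = -1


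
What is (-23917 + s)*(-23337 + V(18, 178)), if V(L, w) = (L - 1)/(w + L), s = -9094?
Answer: 150993469385/196 ≈ 7.7037e+8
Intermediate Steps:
V(L, w) = (-1 + L)/(L + w)
(-23917 + s)*(-23337 + V(18, 178)) = (-23917 - 9094)*(-23337 + (-1 + 18)/(18 + 178)) = -33011*(-23337 + 17/196) = -33011*(-4574035/196) = 150993469385/196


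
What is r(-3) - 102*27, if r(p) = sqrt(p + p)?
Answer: -2754 + I*sqrt(6) ≈ -2754.0 + 2.4495*I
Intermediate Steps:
r(p) = sqrt(2)*sqrt(p) (r(p) = sqrt(2*p) = sqrt(2)*sqrt(p))
r(-3) - 102*27 = sqrt(2)*sqrt(-3) - 102*27 = sqrt(2)*(I*sqrt(3)) - 2754 = I*sqrt(6) - 2754 = -2754 + I*sqrt(6)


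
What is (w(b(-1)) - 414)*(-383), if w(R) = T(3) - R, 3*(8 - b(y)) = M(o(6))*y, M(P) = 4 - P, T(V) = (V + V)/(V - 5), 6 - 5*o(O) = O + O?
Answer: 2451583/15 ≈ 1.6344e+5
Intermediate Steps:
o(O) = 6/5 - 2*O/5 (o(O) = 6/5 - (O + O)/5 = 6/5 - 2*O/5)
T(V) = 2*V/(-5 + V) (T(V) = (2*V)/(-5 + V) = 2*V/(-5 + V))
b(y) = 8 - 26*y/15 (b(y) = 8 - (4 - (6/5 - ⅖*6))*y/3 = 8 - (4 - (6/5 - 12/5))*y/3 = 8 - (4 - 1*(-6/5))*y/3 = 8 - (4 + 6/5)*y/3 = 8 - 26*y/15)
w(R) = -3 - R (w(R) = 2*3/(-5 + 3) - R = 2*3/(-2) - R = 2*3*(-½) - R = -3 - R)
(w(b(-1)) - 414)*(-383) = ((-3 - (8 - 26/15*(-1))) - 414)*(-383) = ((-3 - (8 + 26/15)) - 414)*(-383) = ((-3 - 1*146/15) - 414)*(-383) = ((-3 - 146/15) - 414)*(-383) = (-191/15 - 414)*(-383) = -6401/15*(-383) = 2451583/15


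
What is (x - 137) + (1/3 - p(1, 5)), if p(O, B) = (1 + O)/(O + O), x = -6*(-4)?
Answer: -341/3 ≈ -113.67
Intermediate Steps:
x = 24
p(O, B) = (1 + O)/(2*O) (p(O, B) = (1 + O)/((2*O)) = (1 + O)*(1/(2*O)) = (1 + O)/(2*O))
(x - 137) + (1/3 - p(1, 5)) = (24 - 137) + (1/3 - (1 + 1)/(2*1)) = -113 + (⅓ - 2/2) = -113 + (⅓ - 1*1) = -113 + (⅓ - 1) = -113 - ⅔ = -341/3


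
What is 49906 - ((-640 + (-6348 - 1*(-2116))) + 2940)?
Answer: 51838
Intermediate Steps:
49906 - ((-640 + (-6348 - 1*(-2116))) + 2940) = 49906 - ((-640 + (-6348 + 2116)) + 2940) = 49906 - ((-640 - 4232) + 2940) = 49906 - (-4872 + 2940) = 49906 - 1*(-1932) = 49906 + 1932 = 51838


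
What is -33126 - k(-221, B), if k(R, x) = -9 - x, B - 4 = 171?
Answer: -32942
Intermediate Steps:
B = 175 (B = 4 + 171 = 175)
-33126 - k(-221, B) = -33126 - (-9 - 1*175) = -33126 - (-9 - 175) = -33126 - 1*(-184) = -33126 + 184 = -32942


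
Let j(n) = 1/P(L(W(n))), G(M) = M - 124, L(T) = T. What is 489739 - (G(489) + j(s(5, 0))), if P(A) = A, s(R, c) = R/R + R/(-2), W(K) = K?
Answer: 1468124/3 ≈ 4.8937e+5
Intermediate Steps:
s(R, c) = 1 - R/2 (s(R, c) = 1 + R*(-½) = 1 - R/2)
G(M) = -124 + M
j(n) = 1/n
489739 - (G(489) + j(s(5, 0))) = 489739 - ((-124 + 489) + 1/(1 - ½*5)) = 489739 - (365 + 1/(1 - 5/2)) = 489739 - (365 + 1/(-3/2)) = 489739 - (365 - ⅔) = 489739 - 1*1093/3 = 489739 - 1093/3 = 1468124/3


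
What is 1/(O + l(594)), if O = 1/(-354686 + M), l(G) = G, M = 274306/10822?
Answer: 1919068793/1139926857631 ≈ 0.0016835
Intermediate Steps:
M = 137153/5411 (M = 274306*(1/10822) = 137153/5411 ≈ 25.347)
O = -5411/1919068793 (O = 1/(-354686 + 137153/5411) = 1/(-1919068793/5411) = -5411/1919068793 ≈ -2.8196e-6)
1/(O + l(594)) = 1/(-5411/1919068793 + 594) = 1/(1139926857631/1919068793) = 1919068793/1139926857631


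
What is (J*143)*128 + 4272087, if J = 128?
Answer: 6614999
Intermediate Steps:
(J*143)*128 + 4272087 = (128*143)*128 + 4272087 = 18304*128 + 4272087 = 2342912 + 4272087 = 6614999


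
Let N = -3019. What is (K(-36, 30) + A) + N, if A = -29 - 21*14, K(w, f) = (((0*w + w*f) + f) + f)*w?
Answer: 33378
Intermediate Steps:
K(w, f) = w*(2*f + f*w) (K(w, f) = (((0 + f*w) + f) + f)*w = ((f*w + f) + f)*w = ((f + f*w) + f)*w = (2*f + f*w)*w = w*(2*f + f*w))
A = -323 (A = -29 - 294 = -323)
(K(-36, 30) + A) + N = (30*(-36)*(2 - 36) - 323) - 3019 = (30*(-36)*(-34) - 323) - 3019 = (36720 - 323) - 3019 = 36397 - 3019 = 33378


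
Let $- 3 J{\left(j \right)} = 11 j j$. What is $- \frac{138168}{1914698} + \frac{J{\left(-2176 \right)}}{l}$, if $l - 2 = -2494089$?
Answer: $\frac{2902727376820}{421360887417} \approx 6.8889$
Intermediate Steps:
$l = -2494087$ ($l = 2 - 2494089 = -2494087$)
$J{\left(j \right)} = - \frac{11 j^{2}}{3}$ ($J{\left(j \right)} = - \frac{11 j j}{3} = - \frac{11 j^{2}}{3}$)
$- \frac{138168}{1914698} + \frac{J{\left(-2176 \right)}}{l} = - \frac{138168}{1914698} + \frac{\left(- \frac{11}{3}\right) \left(-2176\right)^{2}}{-2494087} = \left(-138168\right) \frac{1}{1914698} + \left(- \frac{11}{3}\right) 4734976 \left(- \frac{1}{2494087}\right) = - \frac{69084}{957349} - - \frac{3063808}{440133} = - \frac{69084}{957349} + \frac{3063808}{440133} = \frac{2902727376820}{421360887417}$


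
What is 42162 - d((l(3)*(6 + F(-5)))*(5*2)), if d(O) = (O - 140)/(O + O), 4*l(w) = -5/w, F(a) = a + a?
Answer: 421657/10 ≈ 42166.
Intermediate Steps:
F(a) = 2*a
l(w) = -5/(4*w) (l(w) = (-5/w)/4 = -5/(4*w))
d(O) = (-140 + O)/(2*O) (d(O) = (-140 + O)/((2*O)) = (-140 + O)*(1/(2*O)) = (-140 + O)/(2*O))
42162 - d((l(3)*(6 + F(-5)))*(5*2)) = 42162 - (-140 + ((-5/4/3)*(6 + 2*(-5)))*(5*2))/(2*(((-5/4/3)*(6 + 2*(-5)))*(5*2))) = 42162 - (-140 + ((-5/4*⅓)*(6 - 10))*10)/(2*(((-5/4*⅓)*(6 - 10))*10)) = 42162 - (-140 - 5/12*(-4)*10)/(2*(-5/12*(-4)*10)) = 42162 - (-140 + (5/3)*10)/(2*((5/3)*10)) = 42162 - (-140 + 50/3)/(2*50/3) = 42162 - 3*(-370)/(2*50*3) = 42162 - 1*(-37/10) = 42162 + 37/10 = 421657/10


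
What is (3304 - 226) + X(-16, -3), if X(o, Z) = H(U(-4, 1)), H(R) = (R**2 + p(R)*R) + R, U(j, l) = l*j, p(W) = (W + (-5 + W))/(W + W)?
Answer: 6167/2 ≈ 3083.5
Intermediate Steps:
p(W) = (-5 + 2*W)/(2*W) (p(W) = (-5 + 2*W)/((2*W)) = (-5 + 2*W)*(1/(2*W)) = (-5 + 2*W)/(2*W))
U(j, l) = j*l
H(R) = -5/2 + R**2 + 2*R (H(R) = (R**2 + ((-5/2 + R)/R)*R) + R = (R**2 + (-5/2 + R)) + R = (-5/2 + R + R**2) + R = -5/2 + R**2 + 2*R)
X(o, Z) = 11/2 (X(o, Z) = -5/2 + (-4*1)**2 + 2*(-4*1) = -5/2 + (-4)**2 + 2*(-4) = -5/2 + 16 - 8 = 11/2)
(3304 - 226) + X(-16, -3) = (3304 - 226) + 11/2 = 3078 + 11/2 = 6167/2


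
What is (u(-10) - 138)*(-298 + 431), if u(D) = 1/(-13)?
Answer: -238735/13 ≈ -18364.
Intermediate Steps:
u(D) = -1/13
(u(-10) - 138)*(-298 + 431) = (-1/13 - 138)*(-298 + 431) = -1795/13*133 = -238735/13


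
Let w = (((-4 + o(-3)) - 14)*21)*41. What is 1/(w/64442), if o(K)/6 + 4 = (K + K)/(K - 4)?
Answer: -32221/15867 ≈ -2.0307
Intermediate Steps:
o(K) = -24 + 12*K/(-4 + K) (o(K) = -24 + 6*((K + K)/(K - 4)) = -24 + 6*((2*K)/(-4 + K)) = -24 + 6*(2*K/(-4 + K)) = -24 + 12*K/(-4 + K))
w = -31734 (w = (((-4 + 12*(8 - 1*(-3))/(-4 - 3)) - 14)*21)*41 = (((-4 + 12*(8 + 3)/(-7)) - 14)*21)*41 = (((-4 + 12*(-1/7)*11) - 14)*21)*41 = (((-4 - 132/7) - 14)*21)*41 = ((-160/7 - 14)*21)*41 = -258/7*21*41 = -774*41 = -31734)
1/(w/64442) = 1/(-31734/64442) = 1/(-31734*1/64442) = 1/(-15867/32221) = -32221/15867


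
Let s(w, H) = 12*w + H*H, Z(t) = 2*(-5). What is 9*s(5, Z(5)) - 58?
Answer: 1382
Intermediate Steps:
Z(t) = -10
s(w, H) = H² + 12*w (s(w, H) = 12*w + H² = H² + 12*w)
9*s(5, Z(5)) - 58 = 9*((-10)² + 12*5) - 58 = 9*(100 + 60) - 58 = 9*160 - 58 = 1440 - 58 = 1382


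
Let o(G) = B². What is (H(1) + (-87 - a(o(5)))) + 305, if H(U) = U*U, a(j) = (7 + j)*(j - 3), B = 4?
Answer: -80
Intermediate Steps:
o(G) = 16 (o(G) = 4² = 16)
a(j) = (-3 + j)*(7 + j) (a(j) = (7 + j)*(-3 + j) = (-3 + j)*(7 + j))
H(U) = U²
(H(1) + (-87 - a(o(5)))) + 305 = (1² + (-87 - (-21 + 16² + 4*16))) + 305 = (1 + (-87 - (-21 + 256 + 64))) + 305 = (1 + (-87 - 1*299)) + 305 = (1 + (-87 - 299)) + 305 = (1 - 386) + 305 = -385 + 305 = -80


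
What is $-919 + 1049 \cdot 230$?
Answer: $240351$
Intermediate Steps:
$-919 + 1049 \cdot 230 = -919 + 241270 = 240351$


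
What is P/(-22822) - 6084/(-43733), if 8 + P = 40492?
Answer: -815818862/499037263 ≈ -1.6348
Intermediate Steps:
P = 40484 (P = -8 + 40492 = 40484)
P/(-22822) - 6084/(-43733) = 40484/(-22822) - 6084/(-43733) = 40484*(-1/22822) - 6084*(-1/43733) = -20242/11411 + 6084/43733 = -815818862/499037263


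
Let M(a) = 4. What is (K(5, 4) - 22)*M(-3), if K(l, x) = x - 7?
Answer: -100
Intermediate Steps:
K(l, x) = -7 + x
(K(5, 4) - 22)*M(-3) = ((-7 + 4) - 22)*4 = (-3 - 22)*4 = -25*4 = -100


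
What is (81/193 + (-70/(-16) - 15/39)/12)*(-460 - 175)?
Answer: -115051205/240864 ≈ -477.66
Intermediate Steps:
(81/193 + (-70/(-16) - 15/39)/12)*(-460 - 175) = (81*(1/193) + (-70*(-1/16) - 15*1/39)*(1/12))*(-635) = (81/193 + (35/8 - 5/13)*(1/12))*(-635) = (81/193 + (415/104)*(1/12))*(-635) = (81/193 + 415/1248)*(-635) = (181183/240864)*(-635) = -115051205/240864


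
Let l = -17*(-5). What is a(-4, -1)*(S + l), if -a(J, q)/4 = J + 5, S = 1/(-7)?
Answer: -2376/7 ≈ -339.43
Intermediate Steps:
l = 85
S = -⅐ ≈ -0.14286
a(J, q) = -20 - 4*J (a(J, q) = -4*(J + 5) = -4*(5 + J) = -20 - 4*J)
a(-4, -1)*(S + l) = (-20 - 4*(-4))*(-⅐ + 85) = (-20 + 16)*(594/7) = -4*594/7 = -2376/7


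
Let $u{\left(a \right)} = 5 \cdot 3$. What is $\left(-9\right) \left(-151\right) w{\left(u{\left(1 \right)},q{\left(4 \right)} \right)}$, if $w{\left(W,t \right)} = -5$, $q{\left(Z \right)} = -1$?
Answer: $-6795$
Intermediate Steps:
$u{\left(a \right)} = 15$
$\left(-9\right) \left(-151\right) w{\left(u{\left(1 \right)},q{\left(4 \right)} \right)} = \left(-9\right) \left(-151\right) \left(-5\right) = 1359 \left(-5\right) = -6795$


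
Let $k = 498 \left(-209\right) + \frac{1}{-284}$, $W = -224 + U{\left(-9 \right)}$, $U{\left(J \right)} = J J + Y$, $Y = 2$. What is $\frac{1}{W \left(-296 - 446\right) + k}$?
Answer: $\frac{284}{153359} \approx 0.0018519$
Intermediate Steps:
$U{\left(J \right)} = 2 + J^{2}$ ($U{\left(J \right)} = J J + 2 = J^{2} + 2 = 2 + J^{2}$)
$W = -141$ ($W = -224 + \left(2 + \left(-9\right)^{2}\right) = -224 + \left(2 + 81\right) = -224 + 83 = -141$)
$k = - \frac{29559289}{284}$ ($k = -104082 - \frac{1}{284} = - \frac{29559289}{284} \approx -1.0408 \cdot 10^{5}$)
$\frac{1}{W \left(-296 - 446\right) + k} = \frac{1}{- 141 \left(-296 - 446\right) - \frac{29559289}{284}} = \frac{1}{\left(-141\right) \left(-742\right) - \frac{29559289}{284}} = \frac{1}{104622 - \frac{29559289}{284}} = \frac{1}{\frac{153359}{284}} = \frac{284}{153359}$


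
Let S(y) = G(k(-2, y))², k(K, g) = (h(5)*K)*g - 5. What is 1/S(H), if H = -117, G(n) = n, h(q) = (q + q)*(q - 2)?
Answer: 1/49210225 ≈ 2.0321e-8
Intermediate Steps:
h(q) = 2*q*(-2 + q) (h(q) = (2*q)*(-2 + q) = 2*q*(-2 + q))
k(K, g) = -5 + 30*K*g (k(K, g) = ((2*5*(-2 + 5))*K)*g - 5 = ((2*5*3)*K)*g - 5 = (30*K)*g - 5 = 30*K*g - 5 = -5 + 30*K*g)
S(y) = (-5 - 60*y)² (S(y) = (-5 + 30*(-2)*y)² = (-5 - 60*y)²)
1/S(H) = 1/(25*(1 + 12*(-117))²) = 1/(25*(1 - 1404)²) = 1/(25*(-1403)²) = 1/(25*1968409) = 1/49210225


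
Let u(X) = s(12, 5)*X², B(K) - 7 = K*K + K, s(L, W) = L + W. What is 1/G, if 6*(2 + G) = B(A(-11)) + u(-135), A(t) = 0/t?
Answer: 3/154910 ≈ 1.9366e-5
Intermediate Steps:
A(t) = 0
B(K) = 7 + K + K² (B(K) = 7 + (K*K + K) = 7 + (K² + K) = 7 + (K + K²) = 7 + K + K²)
u(X) = 17*X² (u(X) = (12 + 5)*X² = 17*X²)
G = 154910/3 (G = -2 + ((7 + 0 + 0²) + 17*(-135)²)/6 = -2 + ((7 + 0 + 0) + 17*18225)/6 = -2 + (7 + 309825)/6 = -2 + (⅙)*309832 = -2 + 154916/3 = 154910/3 ≈ 51637.)
1/G = 1/(154910/3) = 3/154910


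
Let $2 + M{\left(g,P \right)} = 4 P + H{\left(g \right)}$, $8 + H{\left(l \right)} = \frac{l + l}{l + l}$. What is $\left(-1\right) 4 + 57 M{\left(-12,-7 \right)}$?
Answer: $-2113$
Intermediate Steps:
$H{\left(l \right)} = -7$ ($H{\left(l \right)} = -8 + \frac{l + l}{l + l} = -8 + \frac{2 l}{2 l} = -8 + 2 l \frac{1}{2 l} = -8 + 1 = -7$)
$M{\left(g,P \right)} = -9 + 4 P$ ($M{\left(g,P \right)} = -2 + \left(4 P - 7\right) = -2 + \left(-7 + 4 P\right) = -9 + 4 P$)
$\left(-1\right) 4 + 57 M{\left(-12,-7 \right)} = \left(-1\right) 4 + 57 \left(-9 + 4 \left(-7\right)\right) = -4 + 57 \left(-9 - 28\right) = -4 + 57 \left(-37\right) = -4 - 2109 = -2113$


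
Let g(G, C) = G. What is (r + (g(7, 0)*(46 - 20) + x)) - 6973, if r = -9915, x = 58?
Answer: -16648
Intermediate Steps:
(r + (g(7, 0)*(46 - 20) + x)) - 6973 = (-9915 + (7*(46 - 20) + 58)) - 6973 = (-9915 + (7*26 + 58)) - 6973 = (-9915 + (182 + 58)) - 6973 = (-9915 + 240) - 6973 = -9675 - 6973 = -16648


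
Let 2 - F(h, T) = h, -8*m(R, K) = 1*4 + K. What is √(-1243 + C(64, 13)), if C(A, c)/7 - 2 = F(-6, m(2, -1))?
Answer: I*√1173 ≈ 34.249*I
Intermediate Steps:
m(R, K) = -½ - K/8 (m(R, K) = -(1*4 + K)/8 = -(4 + K)/8 = -½ - K/8)
F(h, T) = 2 - h
C(A, c) = 70 (C(A, c) = 14 + 7*(2 - 1*(-6)) = 14 + 7*(2 + 6) = 14 + 7*8 = 14 + 56 = 70)
√(-1243 + C(64, 13)) = √(-1243 + 70) = √(-1173) = I*√1173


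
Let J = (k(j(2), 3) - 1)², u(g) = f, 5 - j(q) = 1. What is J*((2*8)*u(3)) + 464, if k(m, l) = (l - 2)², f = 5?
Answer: 464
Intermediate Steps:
j(q) = 4 (j(q) = 5 - 1*1 = 5 - 1 = 4)
k(m, l) = (-2 + l)²
u(g) = 5
J = 0 (J = ((-2 + 3)² - 1)² = (1² - 1)² = (1 - 1)² = 0² = 0)
J*((2*8)*u(3)) + 464 = 0*((2*8)*5) + 464 = 0*(16*5) + 464 = 0*80 + 464 = 0 + 464 = 464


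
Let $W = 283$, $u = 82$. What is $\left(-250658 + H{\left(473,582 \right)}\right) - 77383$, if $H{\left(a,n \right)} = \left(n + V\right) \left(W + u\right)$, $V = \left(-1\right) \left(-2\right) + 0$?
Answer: $-114881$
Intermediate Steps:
$V = 2$ ($V = 2 + 0 = 2$)
$H{\left(a,n \right)} = 730 + 365 n$ ($H{\left(a,n \right)} = \left(n + 2\right) \left(283 + 82\right) = \left(2 + n\right) 365 = 730 + 365 n$)
$\left(-250658 + H{\left(473,582 \right)}\right) - 77383 = \left(-250658 + \left(730 + 365 \cdot 582\right)\right) - 77383 = \left(-250658 + \left(730 + 212430\right)\right) - 77383 = \left(-250658 + 213160\right) - 77383 = -37498 - 77383 = -114881$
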